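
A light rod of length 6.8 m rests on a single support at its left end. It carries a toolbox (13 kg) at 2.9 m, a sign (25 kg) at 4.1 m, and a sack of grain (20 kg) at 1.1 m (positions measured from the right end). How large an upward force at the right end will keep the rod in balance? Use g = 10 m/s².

Sum moments about the left end (the unknown pivot reaction has zero arm there).
Toolbox: 13 × 10 = 130 N down at 2.9 m → arm 3.9 m, τ = 130 × 3.9 = 507 N·m clockwise.
Sign: 25 × 10 = 250 N down at 4.1 m → arm 2.7 m, τ = 250 × 2.7 = 675 N·m clockwise.
Sack of grain: 20 × 10 = 200 N down at 1.1 m → arm 5.7 m, τ = 200 × 5.7 = 1140 N·m clockwise.
Net moment of the loads = 2322 N·m clockwise.
The upward force F acts at the right end, arm 6.8 m, giving F × 6.8 counterclockwise.
For rotational equilibrium, F × 6.8 = 2322, so F = 2322 / 6.8 = 341 N.

F ≈ 341 N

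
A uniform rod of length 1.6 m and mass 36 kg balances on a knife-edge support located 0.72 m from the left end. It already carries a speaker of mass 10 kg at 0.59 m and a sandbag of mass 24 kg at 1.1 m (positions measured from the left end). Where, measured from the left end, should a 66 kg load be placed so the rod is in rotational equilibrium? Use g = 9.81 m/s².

x ≈ 0.558 m from the left end

About the knife-edge support (at 0.72 m from the left end):
Beam weight: 36 × 9.81 = 353.2 N down at 0.8 m → arm 0.08 m, τ = 353.2 × 0.08 = 28.26 N·m clockwise.
Speaker: 10 × 9.81 = 98.1 N down at 0.59 m → arm 0.13 m, τ = 98.1 × 0.13 = 12.75 N·m counterclockwise.
Sandbag: 24 × 9.81 = 235.4 N down at 1.1 m → arm 0.38 m, τ = 235.4 × 0.38 = 89.45 N·m clockwise.
Net moment of existing loads = 105 N·m clockwise.
The load weighs 66 × 9.81 = 647.5 N and must supply an equal counterclockwise moment, so its lever arm about the knife-edge support is 105 / 647.5 = 0.162 m.
That puts it at 0.72 − 0.162 = 0.558 m from the left end.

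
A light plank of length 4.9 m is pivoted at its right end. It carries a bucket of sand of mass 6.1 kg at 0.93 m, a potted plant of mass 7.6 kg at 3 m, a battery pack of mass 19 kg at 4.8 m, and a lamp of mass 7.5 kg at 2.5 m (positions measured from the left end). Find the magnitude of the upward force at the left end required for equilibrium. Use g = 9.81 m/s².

F ≈ 117 N

Choose the right end as the axis so the unknown pivot reaction has zero arm there.
Bucket of sand: 6.1 × 9.81 = 59.84 N down at 0.93 m → arm 3.97 m, τ = 59.84 × 3.97 = 237.6 N·m counterclockwise.
Potted plant: 7.6 × 9.81 = 74.56 N down at 3 m → arm 1.9 m, τ = 74.56 × 1.9 = 141.7 N·m counterclockwise.
Battery pack: 19 × 9.81 = 186.4 N down at 4.8 m → arm 0.1 m, τ = 186.4 × 0.1 = 18.64 N·m counterclockwise.
Lamp: 7.5 × 9.81 = 73.58 N down at 2.5 m → arm 2.4 m, τ = 73.58 × 2.4 = 176.6 N·m counterclockwise.
Net moment of the loads = 574.5 N·m counterclockwise.
The upward force F acts at the left end, arm 4.9 m, giving F × 4.9 clockwise.
Balancing moments: F × 4.9 = 574.5, giving F = 574.5 / 4.9 = 117 N.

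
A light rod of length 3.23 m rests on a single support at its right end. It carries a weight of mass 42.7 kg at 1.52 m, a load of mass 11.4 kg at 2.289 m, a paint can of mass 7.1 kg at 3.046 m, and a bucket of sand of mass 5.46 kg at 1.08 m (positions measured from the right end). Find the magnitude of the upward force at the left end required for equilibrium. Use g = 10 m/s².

F ≈ 367 N

Sum moments about the right end (the unknown pivot reaction has zero arm there).
Weight: 42.7 × 10 = 427 N down at 1.52 m → arm 1.52 m, τ = 427 × 1.52 = 649 N·m counterclockwise.
Load: 11.4 × 10 = 114 N down at 2.289 m → arm 2.289 m, τ = 114 × 2.289 = 260.9 N·m counterclockwise.
Paint can: 7.1 × 10 = 71 N down at 3.046 m → arm 3.046 m, τ = 71 × 3.046 = 216.3 N·m counterclockwise.
Bucket of sand: 5.46 × 10 = 54.6 N down at 1.08 m → arm 1.08 m, τ = 54.6 × 1.08 = 58.97 N·m counterclockwise.
Net moment of the loads = 1185 N·m counterclockwise.
The upward force F acts at the left end, arm 3.23 m, giving F × 3.23 clockwise.
Στ = 0 ⇒ F × 3.23 = 1185 ⇒ F = 1185 / 3.23 = 367 N.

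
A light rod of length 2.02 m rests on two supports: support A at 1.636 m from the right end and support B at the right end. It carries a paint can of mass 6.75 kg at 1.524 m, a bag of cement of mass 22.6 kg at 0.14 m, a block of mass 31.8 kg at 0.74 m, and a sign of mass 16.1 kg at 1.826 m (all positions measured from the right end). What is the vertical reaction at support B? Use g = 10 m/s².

Take moments about support A.
Paint can: 6.75 × 10 = 67.5 N down at 1.524 m → arm 0.112 m, τ = 67.5 × 0.112 = 7.56 N·m clockwise.
Bag of cement: 22.6 × 10 = 226 N down at 0.14 m → arm 1.496 m, τ = 226 × 1.496 = 338.1 N·m clockwise.
Block: 31.8 × 10 = 318 N down at 0.74 m → arm 0.896 m, τ = 318 × 0.896 = 284.9 N·m clockwise.
Sign: 16.1 × 10 = 161 N down at 1.826 m → arm 0.19 m, τ = 161 × 0.19 = 30.59 N·m counterclockwise.
Net load moment about support A = 600 N·m clockwise.
Reaction R at support B is upward at 0 m, arm 1.636 m → moment R × 1.636 counterclockwise.
Balancing moments: R × 1.636 = 600, giving R = 367 N.

R_B ≈ 367 N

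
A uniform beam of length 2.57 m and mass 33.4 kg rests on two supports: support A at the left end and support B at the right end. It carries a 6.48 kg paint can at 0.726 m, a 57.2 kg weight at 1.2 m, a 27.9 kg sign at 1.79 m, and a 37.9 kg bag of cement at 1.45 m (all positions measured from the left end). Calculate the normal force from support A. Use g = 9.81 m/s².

R_A ≈ 754 N

Sum moments about support B (its reaction then has zero moment arm).
Beam weight: 33.4 × 9.81 = 327.7 N down at 1.285 m → arm 1.285 m, τ = 327.7 × 1.285 = 421.1 N·m counterclockwise.
Paint can: 6.48 × 9.81 = 63.57 N down at 0.726 m → arm 1.844 m, τ = 63.57 × 1.844 = 117.2 N·m counterclockwise.
Weight: 57.2 × 9.81 = 561.1 N down at 1.2 m → arm 1.37 m, τ = 561.1 × 1.37 = 768.7 N·m counterclockwise.
Sign: 27.9 × 9.81 = 273.7 N down at 1.79 m → arm 0.78 m, τ = 273.7 × 0.78 = 213.5 N·m counterclockwise.
Bag of cement: 37.9 × 9.81 = 371.8 N down at 1.45 m → arm 1.12 m, τ = 371.8 × 1.12 = 416.4 N·m counterclockwise.
Net load moment about support B = 1937 N·m counterclockwise.
Reaction R at support A is upward at 0 m, arm 2.57 m → moment R × 2.57 clockwise.
Balancing moments: R × 2.57 = 1937, giving R = 754 N.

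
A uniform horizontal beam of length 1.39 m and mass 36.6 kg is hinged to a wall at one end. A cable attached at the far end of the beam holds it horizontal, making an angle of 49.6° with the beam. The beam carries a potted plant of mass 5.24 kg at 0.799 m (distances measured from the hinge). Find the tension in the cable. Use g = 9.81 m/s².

T ≈ 275 N

About the hinge:
Beam weight: 36.6 × 9.81 = 359 N down at 0.695 m → arm 0.695 m, τ = 359 × 0.695 = 249.5 N·m clockwise.
Potted plant: 5.24 × 9.81 = 51.4 N down at 0.799 m → arm 0.799 m, τ = 51.4 × 0.799 = 41.07 N·m clockwise.
Total clockwise load moment = 290.6 N·m.
The cable tension T acts at 1.39 m; only its component perpendicular to the beam, T sinθ, produces torque. sin 49.6° = 0.7615.
Balancing moments: T × 1.39 × 0.7615 = 290.6, giving T = 290.6 / 1.058 = 275 N.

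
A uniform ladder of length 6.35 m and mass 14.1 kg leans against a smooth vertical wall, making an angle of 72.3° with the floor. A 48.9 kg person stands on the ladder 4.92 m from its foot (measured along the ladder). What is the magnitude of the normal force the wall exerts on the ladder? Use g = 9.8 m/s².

N_wall ≈ 141 N

Taking torques about the foot of the ladder:
Ladder weight 14.1×9.8 = 138.2 N acts at 3.175 m along the ladder; its horizontal arm is 3.175·cos72.3° = 0.9653 m → τ = 133.4 N·m clockwise.
Person: 48.9×9.8 = 479.2 N at 4.92 m → arm 1.496 m → τ = 716.9 N·m clockwise.
Wall normal N acts horizontally at the top; its moment arm is the height L sinθ = 6.35·sin72.3° = 6.049 m, counterclockwise.
Setting net torque to zero: N × 6.049 = 850.3 → N = 141 N.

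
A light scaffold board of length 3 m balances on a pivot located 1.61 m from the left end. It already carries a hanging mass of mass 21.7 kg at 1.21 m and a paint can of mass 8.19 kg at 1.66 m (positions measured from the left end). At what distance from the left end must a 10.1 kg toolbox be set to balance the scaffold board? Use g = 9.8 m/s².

x ≈ 2.43 m from the left end

Choose the pivot (at 1.61 m from the left end) as the axis so the support reaction has zero arm there.
Hanging mass: 21.7 × 9.8 = 212.7 N down at 1.21 m → arm 0.4 m, τ = 212.7 × 0.4 = 85.08 N·m counterclockwise.
Paint can: 8.19 × 9.8 = 80.26 N down at 1.66 m → arm 0.05 m, τ = 80.26 × 0.05 = 4.013 N·m clockwise.
Net moment of existing loads = 81.07 N·m counterclockwise.
The toolbox weighs 10.1 × 9.8 = 98.98 N and must supply an equal clockwise moment, so its lever arm about the pivot is 81.07 / 98.98 = 0.819 m.
That puts it at 1.61 + 0.819 = 2.43 m from the left end.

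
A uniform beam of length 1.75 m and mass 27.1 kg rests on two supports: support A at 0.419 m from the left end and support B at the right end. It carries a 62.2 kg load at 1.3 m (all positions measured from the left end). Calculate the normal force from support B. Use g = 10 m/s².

Sum moments about support A (its reaction then has zero moment arm).
Beam weight: 27.1 × 10 = 271 N down at 0.875 m → arm 0.456 m, τ = 271 × 0.456 = 123.6 N·m clockwise.
Load: 62.2 × 10 = 622 N down at 1.3 m → arm 0.881 m, τ = 622 × 0.881 = 548 N·m clockwise.
Net load moment about support A = 671.6 N·m clockwise.
Reaction R at support B is upward at 1.75 m, arm 1.331 m → moment R × 1.331 counterclockwise.
For rotational equilibrium, R × 1.331 = 671.6, so R = 505 N.

R_B ≈ 505 N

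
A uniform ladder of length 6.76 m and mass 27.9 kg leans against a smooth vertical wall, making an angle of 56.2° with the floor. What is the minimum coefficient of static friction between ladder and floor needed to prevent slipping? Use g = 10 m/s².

Taking torques about the foot of the ladder:
Ladder weight 27.9×10 = 279 N acts at 3.38 m along the ladder; its horizontal arm is 3.38·cos56.2° = 1.88 m → τ = 524.5 N·m clockwise.
Wall normal N acts horizontally at the top; its moment arm is the height L sinθ = 6.76·sin56.2° = 5.617 m, counterclockwise.
Balancing moments: N × 5.617 = 524.5, giving N = 93.38 N.
ΣFx = 0 ⇒ f = N_wall = 93.38 N. ΣFy = 0 ⇒ N_floor = 279 N.
μ_min = f / N_floor = 93.38 / 279 = 0.335.

μ_min ≈ 0.335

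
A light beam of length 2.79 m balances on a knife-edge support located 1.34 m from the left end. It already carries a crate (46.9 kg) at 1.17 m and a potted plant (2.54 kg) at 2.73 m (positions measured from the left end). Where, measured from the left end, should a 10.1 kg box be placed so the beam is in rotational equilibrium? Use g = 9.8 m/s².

Choose the knife-edge support (at 1.34 m from the left end) as the axis so the support reaction has zero arm there.
Crate: 46.9 × 9.8 = 459.6 N down at 1.17 m → arm 0.17 m, τ = 459.6 × 0.17 = 78.13 N·m counterclockwise.
Potted plant: 2.54 × 9.8 = 24.89 N down at 2.73 m → arm 1.39 m, τ = 24.89 × 1.39 = 34.6 N·m clockwise.
Net moment of existing loads = 43.53 N·m counterclockwise.
The box weighs 10.1 × 9.8 = 98.98 N and must supply an equal clockwise moment, so its lever arm about the knife-edge support is 43.53 / 98.98 = 0.44 m.
That puts it at 1.34 + 0.44 = 1.78 m from the left end.

x ≈ 1.78 m from the left end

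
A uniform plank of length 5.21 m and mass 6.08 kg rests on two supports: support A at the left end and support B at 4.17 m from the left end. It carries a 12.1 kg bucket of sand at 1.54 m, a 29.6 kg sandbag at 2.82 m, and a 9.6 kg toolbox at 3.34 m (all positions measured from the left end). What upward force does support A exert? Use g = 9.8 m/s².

R_A ≈ 210 N

About support B:
Beam weight: 6.08 × 9.8 = 59.58 N down at 2.605 m → arm 1.565 m, τ = 59.58 × 1.565 = 93.24 N·m counterclockwise.
Bucket of sand: 12.1 × 9.8 = 118.6 N down at 1.54 m → arm 2.63 m, τ = 118.6 × 2.63 = 311.9 N·m counterclockwise.
Sandbag: 29.6 × 9.8 = 290.1 N down at 2.82 m → arm 1.35 m, τ = 290.1 × 1.35 = 391.6 N·m counterclockwise.
Toolbox: 9.6 × 9.8 = 94.08 N down at 3.34 m → arm 0.83 m, τ = 94.08 × 0.83 = 78.09 N·m counterclockwise.
Net load moment about support B = 874.8 N·m counterclockwise.
Reaction R at support A is upward at 0 m, arm 4.17 m → moment R × 4.17 clockwise.
Στ = 0 ⇒ R × 4.17 = 874.8 ⇒ R = 210 N.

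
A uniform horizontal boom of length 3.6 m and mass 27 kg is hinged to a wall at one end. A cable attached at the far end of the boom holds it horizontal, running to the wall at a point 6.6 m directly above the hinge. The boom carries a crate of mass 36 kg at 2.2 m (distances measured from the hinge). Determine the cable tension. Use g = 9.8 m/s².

T ≈ 396 N

Choose the hinge as the axis so the unknown hinge reaction has zero arm there.
Beam weight: 27 × 9.8 = 264.6 N down at 1.8 m → arm 1.8 m, τ = 264.6 × 1.8 = 476.3 N·m clockwise.
Crate: 36 × 9.8 = 352.8 N down at 2.2 m → arm 2.2 m, τ = 352.8 × 2.2 = 776.2 N·m clockwise.
Total clockwise load moment = 1252 N·m.
The cable tension T acts at 3.6 m; only its component perpendicular to the boom, T sinθ, produces torque. sinθ = h/√(h²+d²) = 6.6/√(6.6²+3.6²) = 0.8779.
For rotational equilibrium, T × 3.6 × 0.8779 = 1252, so T = 1252 / 3.16 = 396 N.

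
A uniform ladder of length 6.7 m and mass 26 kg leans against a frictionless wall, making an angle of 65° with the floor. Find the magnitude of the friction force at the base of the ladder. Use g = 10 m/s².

f ≈ 60.6 N

About the foot of the ladder:
Ladder weight 26×10 = 260 N acts at 3.35 m along the ladder; its horizontal arm is 3.35·cos65° = 1.416 m → τ = 368.2 N·m clockwise.
Wall normal N acts horizontally at the top; its moment arm is the height L sinθ = 6.7·sin65° = 6.072 m, counterclockwise.
Στ = 0 ⇒ N × 6.072 = 368.2 ⇒ N = 60.6 N.
ΣFx = 0: friction at the foot balances the wall's push, so f = N_wall = 60.6 N.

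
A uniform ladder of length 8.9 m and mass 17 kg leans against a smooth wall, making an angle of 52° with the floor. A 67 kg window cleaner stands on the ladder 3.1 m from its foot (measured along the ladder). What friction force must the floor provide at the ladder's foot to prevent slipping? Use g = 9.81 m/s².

f ≈ 244 N

Taking torques about the foot of the ladder:
Ladder weight 17×9.81 = 166.8 N acts at 4.45 m along the ladder; its horizontal arm is 4.45·cos52° = 2.74 m → τ = 457 N·m clockwise.
Window cleaner: 67×9.81 = 657.3 N at 3.1 m → arm 1.909 m → τ = 1255 N·m clockwise.
Wall normal N acts horizontally at the top; its moment arm is the height L sinθ = 8.9·sin52° = 7.013 m, counterclockwise.
For rotational equilibrium, N × 7.013 = 1712, so N = 244 N.
ΣFx = 0: friction at the foot balances the wall's push, so f = N_wall = 244 N.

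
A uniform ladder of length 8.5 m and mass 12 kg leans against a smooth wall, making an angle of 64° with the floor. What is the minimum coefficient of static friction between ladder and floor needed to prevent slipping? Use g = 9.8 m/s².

μ_min ≈ 0.244

Taking torques about the foot of the ladder:
Ladder weight 12×9.8 = 117.6 N acts at 4.25 m along the ladder; its horizontal arm is 4.25·cos64° = 1.863 m → τ = 219.1 N·m clockwise.
Wall normal N acts horizontally at the top; its moment arm is the height L sinθ = 8.5·sin64° = 7.64 m, counterclockwise.
Στ = 0 ⇒ N × 7.64 = 219.1 ⇒ N = 28.68 N.
ΣFx = 0 ⇒ f = N_wall = 28.68 N. ΣFy = 0 ⇒ N_floor = 117.6 N.
μ_min = f / N_floor = 28.68 / 117.6 = 0.244.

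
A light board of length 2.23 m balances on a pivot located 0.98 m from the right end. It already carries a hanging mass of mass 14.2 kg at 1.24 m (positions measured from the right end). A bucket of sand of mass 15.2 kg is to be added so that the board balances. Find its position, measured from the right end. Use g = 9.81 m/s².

x ≈ 0.737 m from the right end

Take moments about the pivot (at 0.98 m from the right end).
Hanging mass: 14.2 × 9.81 = 139.3 N down at 1.24 m → arm 0.26 m, τ = 139.3 × 0.26 = 36.22 N·m counterclockwise.
Net moment of existing loads = 36.22 N·m counterclockwise.
The bucket of sand weighs 15.2 × 9.81 = 149.1 N and must supply an equal clockwise moment, so its lever arm about the pivot is 36.22 / 149.1 = 0.243 m.
That puts it at 0.98 − 0.243 = 0.737 m from the right end.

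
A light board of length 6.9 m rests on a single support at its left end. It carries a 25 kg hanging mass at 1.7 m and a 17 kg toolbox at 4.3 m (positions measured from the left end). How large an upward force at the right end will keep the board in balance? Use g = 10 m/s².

F ≈ 168 N

Sum moments about the left end (the unknown pivot reaction has zero arm there).
Hanging mass: 25 × 10 = 250 N down at 1.7 m → arm 1.7 m, τ = 250 × 1.7 = 425 N·m clockwise.
Toolbox: 17 × 10 = 170 N down at 4.3 m → arm 4.3 m, τ = 170 × 4.3 = 731 N·m clockwise.
Net moment of the loads = 1156 N·m clockwise.
The upward force F acts at the right end, arm 6.9 m, giving F × 6.9 counterclockwise.
For rotational equilibrium, F × 6.9 = 1156, so F = 1156 / 6.9 = 168 N.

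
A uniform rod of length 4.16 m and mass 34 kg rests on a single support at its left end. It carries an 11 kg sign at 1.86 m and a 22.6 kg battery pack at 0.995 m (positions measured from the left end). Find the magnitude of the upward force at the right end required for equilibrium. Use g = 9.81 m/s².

About the left end:
Beam weight: 34 × 9.81 = 333.5 N down at 2.08 m → arm 2.08 m, τ = 333.5 × 2.08 = 693.7 N·m clockwise.
Sign: 11 × 9.81 = 107.9 N down at 1.86 m → arm 1.86 m, τ = 107.9 × 1.86 = 200.7 N·m clockwise.
Battery pack: 22.6 × 9.81 = 221.7 N down at 0.995 m → arm 0.995 m, τ = 221.7 × 0.995 = 220.6 N·m clockwise.
Net moment of the loads = 1115 N·m clockwise.
The upward force F acts at the right end, arm 4.16 m, giving F × 4.16 counterclockwise.
Στ = 0 ⇒ F × 4.16 = 1115 ⇒ F = 1115 / 4.16 = 268 N.

F ≈ 268 N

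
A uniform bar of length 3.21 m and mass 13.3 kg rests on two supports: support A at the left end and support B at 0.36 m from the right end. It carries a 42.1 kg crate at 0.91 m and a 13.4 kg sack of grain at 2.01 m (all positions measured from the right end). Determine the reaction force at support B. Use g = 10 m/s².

Take moments about support A.
Beam weight: 13.3 × 10 = 133 N down at 1.605 m → arm 1.605 m, τ = 133 × 1.605 = 213.5 N·m clockwise.
Crate: 42.1 × 10 = 421 N down at 0.91 m → arm 2.3 m, τ = 421 × 2.3 = 968.3 N·m clockwise.
Sack of grain: 13.4 × 10 = 134 N down at 2.01 m → arm 1.2 m, τ = 134 × 1.2 = 160.8 N·m clockwise.
Net load moment about support A = 1343 N·m clockwise.
Reaction R at support B is upward at 0.36 m, arm 2.85 m → moment R × 2.85 counterclockwise.
Setting net torque to zero: R × 2.85 = 1343 → R = 471 N.

R_B ≈ 471 N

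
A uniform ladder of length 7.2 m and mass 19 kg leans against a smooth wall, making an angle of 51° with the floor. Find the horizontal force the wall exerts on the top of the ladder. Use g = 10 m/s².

N_wall ≈ 76.9 N

About the foot of the ladder:
Ladder weight 19×10 = 190 N acts at 3.6 m along the ladder; its horizontal arm is 3.6·cos51° = 2.266 m → τ = 430.5 N·m clockwise.
Wall normal N acts horizontally at the top; its moment arm is the height L sinθ = 7.2·sin51° = 5.595 m, counterclockwise.
Στ = 0 ⇒ N × 5.595 = 430.5 ⇒ N = 76.9 N.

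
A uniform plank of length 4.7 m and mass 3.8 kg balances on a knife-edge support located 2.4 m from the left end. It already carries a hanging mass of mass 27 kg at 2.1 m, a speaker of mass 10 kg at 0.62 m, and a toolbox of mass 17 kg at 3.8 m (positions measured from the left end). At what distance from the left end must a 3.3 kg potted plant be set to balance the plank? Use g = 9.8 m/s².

About the knife-edge support (at 2.4 m from the left end):
Beam weight: 3.8 × 9.8 = 37.24 N down at 2.35 m → arm 0.05 m, τ = 37.24 × 0.05 = 1.862 N·m counterclockwise.
Hanging mass: 27 × 9.8 = 264.6 N down at 2.1 m → arm 0.3 m, τ = 264.6 × 0.3 = 79.38 N·m counterclockwise.
Speaker: 10 × 9.8 = 98 N down at 0.62 m → arm 1.78 m, τ = 98 × 1.78 = 174.4 N·m counterclockwise.
Toolbox: 17 × 9.8 = 166.6 N down at 3.8 m → arm 1.4 m, τ = 166.6 × 1.4 = 233.2 N·m clockwise.
Net moment of existing loads = 22.44 N·m counterclockwise.
The potted plant weighs 3.3 × 9.8 = 32.34 N and must supply an equal clockwise moment, so its lever arm about the knife-edge support is 22.44 / 32.34 = 0.694 m.
That puts it at 2.4 + 0.694 = 3.09 m from the left end.

x ≈ 3.09 m from the left end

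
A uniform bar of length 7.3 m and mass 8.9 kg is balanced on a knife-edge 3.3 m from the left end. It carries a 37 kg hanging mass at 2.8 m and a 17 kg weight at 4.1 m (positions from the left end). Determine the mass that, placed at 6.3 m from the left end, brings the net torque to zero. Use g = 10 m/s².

Choose the knife-edge (at 3.3 m from the left end) as the axis so the support reaction has zero arm there.
Beam weight: 8.9 × 10 = 89 N down at 3.65 m → arm 0.35 m, τ = 89 × 0.35 = 31.15 N·m clockwise.
Hanging mass: 37 × 10 = 370 N down at 2.8 m → arm 0.5 m, τ = 370 × 0.5 = 185 N·m counterclockwise.
Weight: 17 × 10 = 170 N down at 4.1 m → arm 0.8 m, τ = 170 × 0.8 = 136 N·m clockwise.
Net moment of known loads = 17.85 N·m counterclockwise.
An unknown mass m at 6.3 m has arm 3 m; its moment is m·g·3 clockwise.
Στ = 0 ⇒ m × 10 × 3 = 17.85 ⇒ m = 17.85 / (10 × 3) = 0.595 kg.

m ≈ 0.595 kg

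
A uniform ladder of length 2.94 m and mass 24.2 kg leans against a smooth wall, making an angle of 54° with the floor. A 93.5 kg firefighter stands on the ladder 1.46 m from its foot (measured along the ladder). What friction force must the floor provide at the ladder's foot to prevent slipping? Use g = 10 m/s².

Sum moments about the foot of the ladder (the floor normal and friction both act there and drop out).
Ladder weight 24.2×10 = 242 N acts at 1.47 m along the ladder; its horizontal arm is 1.47·cos54° = 0.864 m → τ = 209.1 N·m clockwise.
Firefighter: 93.5×10 = 935 N at 1.46 m → arm 0.8582 m → τ = 802.4 N·m clockwise.
Wall normal N acts horizontally at the top; its moment arm is the height L sinθ = 2.94·sin54° = 2.379 m, counterclockwise.
For rotational equilibrium, N × 2.379 = 1012, so N = 425 N.
ΣFx = 0: friction at the foot balances the wall's push, so f = N_wall = 425 N.

f ≈ 425 N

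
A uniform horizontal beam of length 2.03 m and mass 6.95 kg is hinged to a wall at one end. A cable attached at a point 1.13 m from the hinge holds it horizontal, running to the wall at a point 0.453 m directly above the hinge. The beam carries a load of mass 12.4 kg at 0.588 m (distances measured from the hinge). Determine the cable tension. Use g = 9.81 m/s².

T ≈ 335 N

Take moments about the hinge.
Beam weight: 6.95 × 9.81 = 68.18 N down at 1.015 m → arm 1.015 m, τ = 68.18 × 1.015 = 69.2 N·m clockwise.
Load: 12.4 × 9.81 = 121.6 N down at 0.588 m → arm 0.588 m, τ = 121.6 × 0.588 = 71.5 N·m clockwise.
Total clockwise load moment = 140.7 N·m.
The cable tension T acts at 1.13 m; only its component perpendicular to the beam, T sinθ, produces torque. sinθ = h/√(h²+d²) = 0.453/√(0.453²+1.13²) = 0.3721.
Στ = 0 ⇒ T × 1.13 × 0.3721 = 140.7 ⇒ T = 140.7 / 0.4205 = 335 N.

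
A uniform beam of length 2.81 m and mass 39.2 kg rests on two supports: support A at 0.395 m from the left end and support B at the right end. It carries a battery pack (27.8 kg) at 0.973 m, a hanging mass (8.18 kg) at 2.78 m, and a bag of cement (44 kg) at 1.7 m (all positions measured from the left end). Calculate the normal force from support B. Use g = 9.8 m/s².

Taking torques about support A:
Beam weight: 39.2 × 9.8 = 384.2 N down at 1.405 m → arm 1.01 m, τ = 384.2 × 1.01 = 388 N·m clockwise.
Battery pack: 27.8 × 9.8 = 272.4 N down at 0.973 m → arm 0.578 m, τ = 272.4 × 0.578 = 157.4 N·m clockwise.
Hanging mass: 8.18 × 9.8 = 80.16 N down at 2.78 m → arm 2.385 m, τ = 80.16 × 2.385 = 191.2 N·m clockwise.
Bag of cement: 44 × 9.8 = 431.2 N down at 1.7 m → arm 1.305 m, τ = 431.2 × 1.305 = 562.7 N·m clockwise.
Net load moment about support A = 1299 N·m clockwise.
Reaction R at support B is upward at 2.81 m, arm 2.415 m → moment R × 2.415 counterclockwise.
Setting net torque to zero: R × 2.415 = 1299 → R = 538 N.

R_B ≈ 538 N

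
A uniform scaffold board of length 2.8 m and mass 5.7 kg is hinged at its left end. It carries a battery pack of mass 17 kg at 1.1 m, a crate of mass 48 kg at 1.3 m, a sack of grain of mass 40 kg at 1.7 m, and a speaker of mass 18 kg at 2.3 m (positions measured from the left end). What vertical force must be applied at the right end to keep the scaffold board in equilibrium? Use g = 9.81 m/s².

F ≈ 695 N

Sum moments about the left end (the unknown pivot reaction has zero arm there).
Beam weight: 5.7 × 9.81 = 55.92 N down at 1.4 m → arm 1.4 m, τ = 55.92 × 1.4 = 78.29 N·m clockwise.
Battery pack: 17 × 9.81 = 166.8 N down at 1.1 m → arm 1.1 m, τ = 166.8 × 1.1 = 183.5 N·m clockwise.
Crate: 48 × 9.81 = 470.9 N down at 1.3 m → arm 1.3 m, τ = 470.9 × 1.3 = 612.2 N·m clockwise.
Sack of grain: 40 × 9.81 = 392.4 N down at 1.7 m → arm 1.7 m, τ = 392.4 × 1.7 = 667.1 N·m clockwise.
Speaker: 18 × 9.81 = 176.6 N down at 2.3 m → arm 2.3 m, τ = 176.6 × 2.3 = 406.2 N·m clockwise.
Net moment of the loads = 1947 N·m clockwise.
The upward force F acts at the right end, arm 2.8 m, giving F × 2.8 counterclockwise.
Balancing moments: F × 2.8 = 1947, giving F = 1947 / 2.8 = 695 N.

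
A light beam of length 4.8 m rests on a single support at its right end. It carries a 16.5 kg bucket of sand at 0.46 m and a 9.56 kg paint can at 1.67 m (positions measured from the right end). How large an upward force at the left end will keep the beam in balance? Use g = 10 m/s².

F ≈ 49.1 N

Take moments about the right end.
Bucket of sand: 16.5 × 10 = 165 N down at 0.46 m → arm 0.46 m, τ = 165 × 0.46 = 75.9 N·m counterclockwise.
Paint can: 9.56 × 10 = 95.6 N down at 1.67 m → arm 1.67 m, τ = 95.6 × 1.67 = 159.7 N·m counterclockwise.
Net moment of the loads = 235.6 N·m counterclockwise.
The upward force F acts at the left end, arm 4.8 m, giving F × 4.8 clockwise.
Balancing moments: F × 4.8 = 235.6, giving F = 235.6 / 4.8 = 49.1 N.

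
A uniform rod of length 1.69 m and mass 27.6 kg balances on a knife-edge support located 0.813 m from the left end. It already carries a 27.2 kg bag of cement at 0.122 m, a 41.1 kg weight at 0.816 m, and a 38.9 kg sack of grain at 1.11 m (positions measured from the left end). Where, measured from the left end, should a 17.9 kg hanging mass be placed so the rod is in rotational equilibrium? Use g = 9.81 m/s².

About the knife-edge support (at 0.813 m from the left end):
Beam weight: 27.6 × 9.81 = 270.8 N down at 0.845 m → arm 0.032 m, τ = 270.8 × 0.032 = 8.666 N·m clockwise.
Bag of cement: 27.2 × 9.81 = 266.8 N down at 0.122 m → arm 0.691 m, τ = 266.8 × 0.691 = 184.4 N·m counterclockwise.
Weight: 41.1 × 9.81 = 403.2 N down at 0.816 m → arm 0.003 m, τ = 403.2 × 0.003 = 1.21 N·m clockwise.
Sack of grain: 38.9 × 9.81 = 381.6 N down at 1.11 m → arm 0.297 m, τ = 381.6 × 0.297 = 113.3 N·m clockwise.
Net moment of existing loads = 61.22 N·m counterclockwise.
The hanging mass weighs 17.9 × 9.81 = 175.6 N and must supply an equal clockwise moment, so its lever arm about the knife-edge support is 61.22 / 175.6 = 0.349 m.
That puts it at 0.813 + 0.349 = 1.16 m from the left end.

x ≈ 1.16 m from the left end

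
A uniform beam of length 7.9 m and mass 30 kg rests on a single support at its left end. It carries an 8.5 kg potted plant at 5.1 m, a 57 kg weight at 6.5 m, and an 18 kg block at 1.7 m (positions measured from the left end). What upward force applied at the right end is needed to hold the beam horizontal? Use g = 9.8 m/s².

F ≈ 698 N

Take moments about the left end.
Beam weight: 30 × 9.8 = 294 N down at 3.95 m → arm 3.95 m, τ = 294 × 3.95 = 1161 N·m clockwise.
Potted plant: 8.5 × 9.8 = 83.3 N down at 5.1 m → arm 5.1 m, τ = 83.3 × 5.1 = 424.8 N·m clockwise.
Weight: 57 × 9.8 = 558.6 N down at 6.5 m → arm 6.5 m, τ = 558.6 × 6.5 = 3631 N·m clockwise.
Block: 18 × 9.8 = 176.4 N down at 1.7 m → arm 1.7 m, τ = 176.4 × 1.7 = 299.9 N·m clockwise.
Net moment of the loads = 5517 N·m clockwise.
The upward force F acts at the right end, arm 7.9 m, giving F × 7.9 counterclockwise.
For rotational equilibrium, F × 7.9 = 5517, so F = 5517 / 7.9 = 698 N.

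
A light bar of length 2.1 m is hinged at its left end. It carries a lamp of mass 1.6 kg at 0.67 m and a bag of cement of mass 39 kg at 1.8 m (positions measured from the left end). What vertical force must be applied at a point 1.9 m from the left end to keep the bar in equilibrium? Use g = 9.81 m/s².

F ≈ 368 N

Choose the left end as the axis so the unknown pivot reaction has zero arm there.
Lamp: 1.6 × 9.81 = 15.7 N down at 0.67 m → arm 0.67 m, τ = 15.7 × 0.67 = 10.52 N·m clockwise.
Bag of cement: 39 × 9.81 = 382.6 N down at 1.8 m → arm 1.8 m, τ = 382.6 × 1.8 = 688.7 N·m clockwise.
Net moment of the loads = 699.2 N·m clockwise.
The upward force F acts at a point 1.9 m from the left end, arm 1.9 m, giving F × 1.9 counterclockwise.
Setting net torque to zero: F × 1.9 = 699.2 → F = 699.2 / 1.9 = 368 N.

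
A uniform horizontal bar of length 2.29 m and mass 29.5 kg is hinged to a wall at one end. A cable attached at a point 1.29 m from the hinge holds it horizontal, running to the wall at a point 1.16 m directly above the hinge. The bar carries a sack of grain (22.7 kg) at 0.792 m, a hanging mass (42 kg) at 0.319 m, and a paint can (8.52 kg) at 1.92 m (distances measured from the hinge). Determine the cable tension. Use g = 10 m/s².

Take moments about the hinge.
Beam weight: 29.5 × 10 = 295 N down at 1.145 m → arm 1.145 m, τ = 295 × 1.145 = 337.8 N·m clockwise.
Sack of grain: 22.7 × 10 = 227 N down at 0.792 m → arm 0.792 m, τ = 227 × 0.792 = 179.8 N·m clockwise.
Hanging mass: 42 × 10 = 420 N down at 0.319 m → arm 0.319 m, τ = 420 × 0.319 = 134 N·m clockwise.
Paint can: 8.52 × 10 = 85.2 N down at 1.92 m → arm 1.92 m, τ = 85.2 × 1.92 = 163.6 N·m clockwise.
Total clockwise load moment = 815.2 N·m.
The cable tension T acts at 1.29 m; only its component perpendicular to the bar, T sinθ, produces torque. sinθ = h/√(h²+d²) = 1.16/√(1.16²+1.29²) = 0.6686.
Setting net torque to zero: T × 1.29 × 0.6686 = 815.2 → T = 815.2 / 0.8625 = 945 N.

T ≈ 945 N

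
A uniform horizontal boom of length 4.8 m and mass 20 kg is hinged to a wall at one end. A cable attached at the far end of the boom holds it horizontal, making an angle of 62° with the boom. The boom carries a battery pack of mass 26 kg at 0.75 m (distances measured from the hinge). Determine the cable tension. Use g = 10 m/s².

T ≈ 159 N

Taking torques about the hinge:
Beam weight: 20 × 10 = 200 N down at 2.4 m → arm 2.4 m, τ = 200 × 2.4 = 480 N·m clockwise.
Battery pack: 26 × 10 = 260 N down at 0.75 m → arm 0.75 m, τ = 260 × 0.75 = 195 N·m clockwise.
Total clockwise load moment = 675 N·m.
The cable tension T acts at 4.8 m; only its component perpendicular to the boom, T sinθ, produces torque. sin 62° = 0.8829.
Balancing moments: T × 4.8 × 0.8829 = 675, giving T = 675 / 4.238 = 159 N.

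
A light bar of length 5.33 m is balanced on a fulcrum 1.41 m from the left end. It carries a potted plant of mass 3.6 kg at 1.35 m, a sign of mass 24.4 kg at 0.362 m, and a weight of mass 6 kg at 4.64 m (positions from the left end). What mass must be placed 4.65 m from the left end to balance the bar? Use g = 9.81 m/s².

Taking torques about the fulcrum (at 1.41 m from the left end):
Potted plant: 3.6 × 9.81 = 35.32 N down at 1.35 m → arm 0.06 m, τ = 35.32 × 0.06 = 2.119 N·m counterclockwise.
Sign: 24.4 × 9.81 = 239.4 N down at 0.362 m → arm 1.048 m, τ = 239.4 × 1.048 = 250.9 N·m counterclockwise.
Weight: 6 × 9.81 = 58.86 N down at 4.64 m → arm 3.23 m, τ = 58.86 × 3.23 = 190.1 N·m clockwise.
Net moment of known loads = 62.92 N·m counterclockwise.
An unknown mass m at 4.65 m has arm 3.24 m; its moment is m·g·3.24 clockwise.
For rotational equilibrium, m × 9.81 × 3.24 = 62.92, so m = 62.92 / (9.81 × 3.24) = 1.98 kg.

m ≈ 1.98 kg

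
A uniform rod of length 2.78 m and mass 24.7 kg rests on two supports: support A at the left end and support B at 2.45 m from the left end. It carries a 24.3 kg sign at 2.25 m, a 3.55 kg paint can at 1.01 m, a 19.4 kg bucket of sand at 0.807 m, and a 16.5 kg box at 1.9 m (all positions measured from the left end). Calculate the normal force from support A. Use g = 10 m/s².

Take moments about support B.
Beam weight: 24.7 × 10 = 247 N down at 1.39 m → arm 1.06 m, τ = 247 × 1.06 = 261.8 N·m counterclockwise.
Sign: 24.3 × 10 = 243 N down at 2.25 m → arm 0.2 m, τ = 243 × 0.2 = 48.6 N·m counterclockwise.
Paint can: 3.55 × 10 = 35.5 N down at 1.01 m → arm 1.44 m, τ = 35.5 × 1.44 = 51.12 N·m counterclockwise.
Bucket of sand: 19.4 × 10 = 194 N down at 0.807 m → arm 1.643 m, τ = 194 × 1.643 = 318.7 N·m counterclockwise.
Box: 16.5 × 10 = 165 N down at 1.9 m → arm 0.55 m, τ = 165 × 0.55 = 90.75 N·m counterclockwise.
Net load moment about support B = 771 N·m counterclockwise.
Reaction R at support A is upward at 0 m, arm 2.45 m → moment R × 2.45 clockwise.
For rotational equilibrium, R × 2.45 = 771, so R = 315 N.

R_A ≈ 315 N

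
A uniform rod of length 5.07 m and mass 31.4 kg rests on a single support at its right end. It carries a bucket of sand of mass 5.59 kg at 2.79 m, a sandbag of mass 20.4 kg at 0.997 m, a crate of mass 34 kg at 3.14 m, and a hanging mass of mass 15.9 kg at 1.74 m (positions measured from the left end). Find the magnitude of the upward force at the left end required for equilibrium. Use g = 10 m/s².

Choose the right end as the axis so the unknown pivot reaction has zero arm there.
Beam weight: 31.4 × 10 = 314 N down at 2.535 m → arm 2.535 m, τ = 314 × 2.535 = 796 N·m counterclockwise.
Bucket of sand: 5.59 × 10 = 55.9 N down at 2.79 m → arm 2.28 m, τ = 55.9 × 2.28 = 127.5 N·m counterclockwise.
Sandbag: 20.4 × 10 = 204 N down at 0.997 m → arm 4.073 m, τ = 204 × 4.073 = 830.9 N·m counterclockwise.
Crate: 34 × 10 = 340 N down at 3.14 m → arm 1.93 m, τ = 340 × 1.93 = 656.2 N·m counterclockwise.
Hanging mass: 15.9 × 10 = 159 N down at 1.74 m → arm 3.33 m, τ = 159 × 3.33 = 529.5 N·m counterclockwise.
Net moment of the loads = 2940 N·m counterclockwise.
The upward force F acts at the left end, arm 5.07 m, giving F × 5.07 clockwise.
For rotational equilibrium, F × 5.07 = 2940, so F = 2940 / 5.07 = 580 N.

F ≈ 580 N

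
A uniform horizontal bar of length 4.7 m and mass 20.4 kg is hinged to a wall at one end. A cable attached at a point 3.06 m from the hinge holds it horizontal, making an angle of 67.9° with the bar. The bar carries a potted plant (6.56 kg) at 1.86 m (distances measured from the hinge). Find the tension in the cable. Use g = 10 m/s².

T ≈ 212 N

Choose the hinge as the axis so the unknown hinge reaction has zero arm there.
Beam weight: 20.4 × 10 = 204 N down at 2.35 m → arm 2.35 m, τ = 204 × 2.35 = 479.4 N·m clockwise.
Potted plant: 6.56 × 10 = 65.6 N down at 1.86 m → arm 1.86 m, τ = 65.6 × 1.86 = 122 N·m clockwise.
Total clockwise load moment = 601.4 N·m.
The cable tension T acts at 3.06 m; only its component perpendicular to the bar, T sinθ, produces torque. sin 67.9° = 0.9265.
Setting net torque to zero: T × 3.06 × 0.9265 = 601.4 → T = 601.4 / 2.835 = 212 N.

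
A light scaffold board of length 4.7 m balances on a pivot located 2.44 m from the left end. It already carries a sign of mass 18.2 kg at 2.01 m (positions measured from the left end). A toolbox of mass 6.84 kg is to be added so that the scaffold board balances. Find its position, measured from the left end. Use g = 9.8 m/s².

Taking torques about the pivot (at 2.44 m from the left end):
Sign: 18.2 × 9.8 = 178.4 N down at 2.01 m → arm 0.43 m, τ = 178.4 × 0.43 = 76.71 N·m counterclockwise.
Net moment of existing loads = 76.71 N·m counterclockwise.
The toolbox weighs 6.84 × 9.8 = 67.03 N and must supply an equal clockwise moment, so its lever arm about the pivot is 76.71 / 67.03 = 1.14 m.
That puts it at 2.44 + 1.14 = 3.58 m from the left end.

x ≈ 3.58 m from the left end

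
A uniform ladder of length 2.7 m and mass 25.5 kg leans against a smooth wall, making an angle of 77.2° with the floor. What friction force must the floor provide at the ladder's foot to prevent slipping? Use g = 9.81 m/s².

f ≈ 28.4 N

Take moments about the foot of the ladder.
Ladder weight 25.5×9.81 = 250.2 N acts at 1.35 m along the ladder; its horizontal arm is 1.35·cos77.2° = 0.2991 m → τ = 74.83 N·m clockwise.
Wall normal N acts horizontally at the top; its moment arm is the height L sinθ = 2.7·sin77.2° = 2.633 m, counterclockwise.
Στ = 0 ⇒ N × 2.633 = 74.83 ⇒ N = 28.4 N.
ΣFx = 0: friction at the foot balances the wall's push, so f = N_wall = 28.4 N.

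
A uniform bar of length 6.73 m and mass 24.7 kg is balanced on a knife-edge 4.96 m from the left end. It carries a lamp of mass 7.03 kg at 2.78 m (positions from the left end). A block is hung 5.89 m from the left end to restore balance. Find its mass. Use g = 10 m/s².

Taking torques about the knife-edge (at 4.96 m from the left end):
Beam weight: 24.7 × 10 = 247 N down at 3.365 m → arm 1.595 m, τ = 247 × 1.595 = 394 N·m counterclockwise.
Lamp: 7.03 × 10 = 70.3 N down at 2.78 m → arm 2.18 m, τ = 70.3 × 2.18 = 153.3 N·m counterclockwise.
Net moment of known loads = 547.3 N·m counterclockwise.
An unknown mass m at 5.89 m has arm 0.93 m; its moment is m·g·0.93 clockwise.
Balancing moments: m × 10 × 0.93 = 547.3, giving m = 547.3 / (10 × 0.93) = 58.8 kg.

m ≈ 58.8 kg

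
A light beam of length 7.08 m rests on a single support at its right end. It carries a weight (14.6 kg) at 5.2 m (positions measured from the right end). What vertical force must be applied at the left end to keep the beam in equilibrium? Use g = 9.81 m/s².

Choose the right end as the axis so the unknown pivot reaction has zero arm there.
Weight: 14.6 × 9.81 = 143.2 N down at 5.2 m → arm 5.2 m, τ = 143.2 × 5.2 = 744.6 N·m counterclockwise.
Net moment of the loads = 744.6 N·m counterclockwise.
The upward force F acts at the left end, arm 7.08 m, giving F × 7.08 clockwise.
Balancing moments: F × 7.08 = 744.6, giving F = 744.6 / 7.08 = 105 N.

F ≈ 105 N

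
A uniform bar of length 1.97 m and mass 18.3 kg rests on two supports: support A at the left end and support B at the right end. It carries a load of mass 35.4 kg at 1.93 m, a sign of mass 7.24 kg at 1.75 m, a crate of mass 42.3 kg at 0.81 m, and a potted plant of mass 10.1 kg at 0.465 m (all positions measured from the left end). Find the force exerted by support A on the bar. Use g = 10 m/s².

R_A ≈ 433 N

Choose support B as the axis so its reaction then has zero moment arm.
Beam weight: 18.3 × 10 = 183 N down at 0.985 m → arm 0.985 m, τ = 183 × 0.985 = 180.3 N·m counterclockwise.
Load: 35.4 × 10 = 354 N down at 1.93 m → arm 0.04 m, τ = 354 × 0.04 = 14.16 N·m counterclockwise.
Sign: 7.24 × 10 = 72.4 N down at 1.75 m → arm 0.22 m, τ = 72.4 × 0.22 = 15.93 N·m counterclockwise.
Crate: 42.3 × 10 = 423 N down at 0.81 m → arm 1.16 m, τ = 423 × 1.16 = 490.7 N·m counterclockwise.
Potted plant: 10.1 × 10 = 101 N down at 0.465 m → arm 1.505 m, τ = 101 × 1.505 = 152 N·m counterclockwise.
Net load moment about support B = 853.1 N·m counterclockwise.
Reaction R at support A is upward at 0 m, arm 1.97 m → moment R × 1.97 clockwise.
Στ = 0 ⇒ R × 1.97 = 853.1 ⇒ R = 433 N.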